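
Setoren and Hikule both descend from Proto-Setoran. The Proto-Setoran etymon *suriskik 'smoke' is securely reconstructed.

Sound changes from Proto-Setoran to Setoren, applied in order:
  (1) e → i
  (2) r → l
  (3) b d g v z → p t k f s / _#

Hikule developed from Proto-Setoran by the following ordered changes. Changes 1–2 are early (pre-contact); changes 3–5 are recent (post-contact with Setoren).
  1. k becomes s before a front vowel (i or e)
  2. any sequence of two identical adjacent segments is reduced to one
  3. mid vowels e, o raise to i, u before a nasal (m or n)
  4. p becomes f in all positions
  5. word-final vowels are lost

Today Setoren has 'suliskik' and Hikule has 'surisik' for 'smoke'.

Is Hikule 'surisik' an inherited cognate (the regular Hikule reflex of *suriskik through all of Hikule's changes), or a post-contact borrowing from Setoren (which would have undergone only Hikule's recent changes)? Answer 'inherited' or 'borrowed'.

If inherited, *suriskik would pass through all of Hikule's changes:
Hikule: start from *suriskik.
  rule 1 (palatalisation): suriskik → surissik
  rule 2 (degemination): surissik → surisik
  rule 3: no change — surisik
  rule 4: no change — surisik
  rule 5: no change — surisik
  ⇒ Hikule surisik
If borrowed from Setoren 'suliskik' after the early changes, it would undergo only the recent ones:
  rule 3 (pre-nasal raising): no change (suliskik)
  rule 4 (unconditioned shift): no change (suliskik)
  rule 5 (apocope): no change (suliskik)
  ⇒ as a loan: suliskik
Hikule 'surisik' matches the inherited outcome exactly, so it is an inherited cognate, not a loan.

inherited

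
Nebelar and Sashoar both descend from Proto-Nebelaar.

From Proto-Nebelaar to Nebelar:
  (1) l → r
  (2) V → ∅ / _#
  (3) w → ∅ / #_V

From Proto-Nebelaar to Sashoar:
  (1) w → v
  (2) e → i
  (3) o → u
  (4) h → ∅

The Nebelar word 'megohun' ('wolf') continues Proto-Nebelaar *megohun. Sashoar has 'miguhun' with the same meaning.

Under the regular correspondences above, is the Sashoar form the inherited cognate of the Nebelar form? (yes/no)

Derive the expected Sashoar reflex of *megohun:
Sashoar: *megohun > migohun > miguhun > miguun  (by vowel merger, vowel merger, h-loss)
The regular Sashoar reflex would be 'miguun', but the attested form is 'miguhun'. The correspondence is irregular, so they are not cognates (the Sashoar form has a different source).

no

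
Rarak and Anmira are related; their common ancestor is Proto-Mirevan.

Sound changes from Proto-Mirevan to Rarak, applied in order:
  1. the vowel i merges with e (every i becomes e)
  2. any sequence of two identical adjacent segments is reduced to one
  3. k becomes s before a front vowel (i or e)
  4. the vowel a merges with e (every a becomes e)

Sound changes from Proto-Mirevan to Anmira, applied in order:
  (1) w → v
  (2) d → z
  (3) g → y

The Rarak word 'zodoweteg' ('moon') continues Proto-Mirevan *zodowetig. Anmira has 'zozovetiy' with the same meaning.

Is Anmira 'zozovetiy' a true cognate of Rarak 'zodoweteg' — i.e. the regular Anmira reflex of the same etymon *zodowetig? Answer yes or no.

yes

Derive the expected Anmira reflex of *zodowetig:
Anmira: *zodowetig
  zodowetig → zodovetig   [unconditioned shift]
  zodovetig → zozovetig   [unconditioned shift]
  zozovetig → zozovetiy   [unconditioned shift]
  giving Anmira zozovetiy.
Anmira 'zozovetiy' matches the regular reflex exactly, so the pair is cognate.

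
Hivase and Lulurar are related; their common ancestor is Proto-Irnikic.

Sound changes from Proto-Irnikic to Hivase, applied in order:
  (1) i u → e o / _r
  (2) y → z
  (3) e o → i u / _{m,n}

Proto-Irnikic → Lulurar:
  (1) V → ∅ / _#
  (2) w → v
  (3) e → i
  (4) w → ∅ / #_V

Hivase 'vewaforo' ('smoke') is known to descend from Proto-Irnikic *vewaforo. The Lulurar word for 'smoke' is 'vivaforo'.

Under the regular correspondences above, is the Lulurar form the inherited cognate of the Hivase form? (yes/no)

Derive the expected Lulurar reflex of *vewaforo:
Lulurar: *vewaforo
  vewaforo → vewafor   [apocope]
  vewafor → vevafor   [unconditioned shift]
  vevafor → vivafor   [vowel merger]
  vivafor (rule 4 does not apply)
  giving Lulurar vivafor.
The regular Lulurar reflex would be 'vivafor', but the attested form is 'vivaforo'. The correspondence is irregular, so they are not cognates (the Lulurar form has a different source).

no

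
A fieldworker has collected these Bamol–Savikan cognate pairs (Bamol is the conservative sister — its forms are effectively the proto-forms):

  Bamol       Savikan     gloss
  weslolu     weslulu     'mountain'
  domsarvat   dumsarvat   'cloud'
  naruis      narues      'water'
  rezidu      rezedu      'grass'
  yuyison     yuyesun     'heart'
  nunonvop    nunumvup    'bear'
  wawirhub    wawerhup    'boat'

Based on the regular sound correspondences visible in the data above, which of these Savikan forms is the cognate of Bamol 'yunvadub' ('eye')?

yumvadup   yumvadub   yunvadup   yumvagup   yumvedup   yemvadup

nunonvop ~ nunumvup — Bamol n corresponds to Savikan m after a vowel, before a labial obstruent.
wawirhub ~ wawerhup — Bamol b corresponds to Savikan p word-finally.
Applying these to Bamol 'yunvadub':
  yunvadub → yumvadub   (n→m after a vowel, before a labial obstruent)
  yumvadub → yumvadup   (b→p word-finally)
So the Savikan cognate is 'yumvadup'.

yumvadup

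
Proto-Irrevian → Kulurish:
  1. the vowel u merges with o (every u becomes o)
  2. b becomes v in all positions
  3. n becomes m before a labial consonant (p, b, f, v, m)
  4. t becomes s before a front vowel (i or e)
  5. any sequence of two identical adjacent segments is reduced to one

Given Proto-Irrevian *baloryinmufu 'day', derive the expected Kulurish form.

valoryimofo

Kulurish: start from *baloryinmufu.
  rule 1 (vowel merger): baloryinmufu → baloryinmofo
  rule 2 (unconditioned shift): baloryinmofo → valoryinmofo
  rule 3 (nasal place assimilation): valoryinmofo → valoryimmofo
  rule 4: no change — valoryimmofo
  rule 5 (degemination): valoryimmofo → valoryimofo
  ⇒ Kulurish valoryimofo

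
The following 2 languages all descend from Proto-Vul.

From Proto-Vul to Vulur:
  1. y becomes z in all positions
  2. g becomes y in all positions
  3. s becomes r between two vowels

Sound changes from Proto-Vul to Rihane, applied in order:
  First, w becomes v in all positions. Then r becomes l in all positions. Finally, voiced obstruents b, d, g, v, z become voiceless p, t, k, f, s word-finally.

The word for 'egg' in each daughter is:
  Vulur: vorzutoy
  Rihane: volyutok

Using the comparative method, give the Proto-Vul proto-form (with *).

Position 3: Vulur has r, Rihane has l. Taking the neighbouring segments as reconstructed: Vulur r can only go back to *r; Rihane l could go back to *l or *r — the one source consistent with every daughter is *r.
Position 8: Vulur has y, Rihane has k. In Vulur, y can only continue *g, so the proto-segment is *g.
Position 4: Vulur has z, Rihane has y. Rihane preserves y here (none of its changes turn any other segment into y), so the proto-segment is *y.
The remaining positions agree across the daughters. Check the candidate against every language:
Vulur: *voryutog
  voryutog → vorzutog   [unconditioned shift]
  vorzutog → vorzutoy   [unconditioned shift]
  vorzutoy (rule 3 does not apply)
  giving Vulur vorzutoy.
Rihane: *voryutog > volyutog > volyutok  (by unconditioned shift, final devoicing)
*voryutog is the unique common source.

*voryutog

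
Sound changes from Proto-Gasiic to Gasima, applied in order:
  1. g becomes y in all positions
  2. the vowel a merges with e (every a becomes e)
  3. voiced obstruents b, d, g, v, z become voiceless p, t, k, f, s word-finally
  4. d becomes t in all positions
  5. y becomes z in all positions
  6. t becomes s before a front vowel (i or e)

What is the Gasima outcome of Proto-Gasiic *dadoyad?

setozet

Gasima: start from *dadoyad.
  rule 1: no change — dadoyad
  rule 2 (vowel merger): dadoyad → dedoyed
  rule 3 (final devoicing): dedoyed → dedoyet
  rule 4 (unconditioned shift): dedoyet → tetoyet
  rule 5 (unconditioned shift): tetoyet → tetozet
  rule 6 (palatalisation): tetozet → setozet
  ⇒ Gasima setozet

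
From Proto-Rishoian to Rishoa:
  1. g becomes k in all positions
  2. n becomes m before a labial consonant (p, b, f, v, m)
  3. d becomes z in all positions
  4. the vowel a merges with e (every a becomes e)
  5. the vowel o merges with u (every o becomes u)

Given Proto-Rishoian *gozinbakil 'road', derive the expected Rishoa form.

kuzimbekil

Rishoa: start from *gozinbakil.
  rule 1 (unconditioned shift): gozinbakil → kozinbakil
  rule 2 (nasal place assimilation): kozinbakil → kozimbakil
  rule 3: no change — kozimbakil
  rule 4 (vowel merger): kozimbakil → kozimbekil
  rule 5 (vowel merger): kozimbekil → kuzimbekil
  ⇒ Rishoa kuzimbekil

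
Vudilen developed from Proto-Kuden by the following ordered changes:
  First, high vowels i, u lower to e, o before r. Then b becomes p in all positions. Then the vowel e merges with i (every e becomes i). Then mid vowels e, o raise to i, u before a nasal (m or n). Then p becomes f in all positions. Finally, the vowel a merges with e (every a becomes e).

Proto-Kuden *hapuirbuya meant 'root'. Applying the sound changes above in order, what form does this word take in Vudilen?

hefuirfuye

Vudilen: *hapuirbuya
  hapuirbuya → hapuerbuya   [pre-rhotic lowering]
  hapuerbuya → hapuerpuya   [unconditioned shift]
  hapuerpuya → hapuirpuya   [vowel merger]
  hapuirpuya (rule 4 does not apply)
  hapuirpuya → hafuirfuya   [unconditioned shift]
  hafuirfuya → hefuirfuye   [vowel merger]
  giving Vudilen hefuirfuye.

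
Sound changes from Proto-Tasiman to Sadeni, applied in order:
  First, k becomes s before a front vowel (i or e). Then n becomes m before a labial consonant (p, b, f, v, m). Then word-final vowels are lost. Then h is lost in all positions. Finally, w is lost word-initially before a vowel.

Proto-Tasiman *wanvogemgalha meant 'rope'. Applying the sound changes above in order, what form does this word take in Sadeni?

Sadeni: *wanvogemgalha
  wanvogemgalha (rule 1 does not apply)
  wanvogemgalha → wamvogemgalha   [nasal place assimilation]
  wamvogemgalha → wamvogemgalh   [apocope]
  wamvogemgalh → wamvogemgal   [h-loss]
  wamvogemgal → amvogemgal   [glide loss]
  giving Sadeni amvogemgal.

amvogemgal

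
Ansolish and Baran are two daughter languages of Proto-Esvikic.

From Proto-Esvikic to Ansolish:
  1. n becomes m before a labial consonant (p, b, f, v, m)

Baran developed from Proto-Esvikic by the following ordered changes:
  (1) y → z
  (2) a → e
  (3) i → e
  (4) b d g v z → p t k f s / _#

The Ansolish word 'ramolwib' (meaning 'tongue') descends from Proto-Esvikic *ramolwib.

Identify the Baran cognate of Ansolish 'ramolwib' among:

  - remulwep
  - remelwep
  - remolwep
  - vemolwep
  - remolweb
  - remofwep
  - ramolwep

Baran: *ramolwib > remolwib > remolweb > remolwep  (by vowel merger, vowel merger, final devoicing)

remolwep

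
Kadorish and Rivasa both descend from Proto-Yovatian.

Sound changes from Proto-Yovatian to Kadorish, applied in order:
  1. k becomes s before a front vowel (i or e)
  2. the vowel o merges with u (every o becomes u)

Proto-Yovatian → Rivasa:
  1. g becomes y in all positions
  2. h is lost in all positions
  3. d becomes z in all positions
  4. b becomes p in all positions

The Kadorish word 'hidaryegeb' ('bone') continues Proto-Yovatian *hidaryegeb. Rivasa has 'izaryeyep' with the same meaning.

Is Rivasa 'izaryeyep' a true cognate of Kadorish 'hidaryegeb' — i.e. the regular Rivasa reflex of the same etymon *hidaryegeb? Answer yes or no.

yes

Derive the expected Rivasa reflex of *hidaryegeb:
Rivasa: *hidaryegeb
  hidaryegeb → hidaryeyeb   [unconditioned shift]
  hidaryeyeb → idaryeyeb   [h-loss]
  idaryeyeb → izaryeyeb   [unconditioned shift]
  izaryeyeb → izaryeyep   [unconditioned shift]
  giving Rivasa izaryeyep.
Rivasa 'izaryeyep' matches the regular reflex exactly, so the pair is cognate.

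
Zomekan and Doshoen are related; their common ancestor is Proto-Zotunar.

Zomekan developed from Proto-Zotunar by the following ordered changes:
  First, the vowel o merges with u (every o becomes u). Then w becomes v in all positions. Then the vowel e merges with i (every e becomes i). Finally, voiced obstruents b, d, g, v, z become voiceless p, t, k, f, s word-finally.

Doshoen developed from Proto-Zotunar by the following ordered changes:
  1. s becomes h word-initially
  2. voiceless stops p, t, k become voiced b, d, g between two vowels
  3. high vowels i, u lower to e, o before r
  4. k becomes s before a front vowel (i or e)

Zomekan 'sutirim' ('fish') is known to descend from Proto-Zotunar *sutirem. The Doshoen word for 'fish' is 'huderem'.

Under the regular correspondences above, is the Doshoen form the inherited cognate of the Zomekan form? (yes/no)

Derive the expected Doshoen reflex of *sutirem:
Doshoen: *sutirem > hutirem > hudirem > huderem  (by debuccalisation, intervocalic voicing, pre-rhotic lowering)
Doshoen 'huderem' matches the regular reflex exactly, so the pair is cognate.

yes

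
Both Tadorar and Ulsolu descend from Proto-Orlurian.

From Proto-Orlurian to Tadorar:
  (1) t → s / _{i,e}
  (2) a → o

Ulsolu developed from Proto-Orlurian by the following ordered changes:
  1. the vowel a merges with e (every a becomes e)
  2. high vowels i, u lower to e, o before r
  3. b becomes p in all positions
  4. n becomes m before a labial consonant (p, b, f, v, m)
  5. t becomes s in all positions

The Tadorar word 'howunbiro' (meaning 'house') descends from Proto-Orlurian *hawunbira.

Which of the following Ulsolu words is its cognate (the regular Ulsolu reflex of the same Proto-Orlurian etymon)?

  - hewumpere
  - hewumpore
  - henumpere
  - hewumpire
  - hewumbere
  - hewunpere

hewumpere

Ulsolu: *hawunbira > hewunbire > hewunbere > hewunpere > hewumpere  (by vowel merger, pre-rhotic lowering, unconditioned shift, nasal place assimilation)
The other candidates each miss or misapply at least one Ulsolu change.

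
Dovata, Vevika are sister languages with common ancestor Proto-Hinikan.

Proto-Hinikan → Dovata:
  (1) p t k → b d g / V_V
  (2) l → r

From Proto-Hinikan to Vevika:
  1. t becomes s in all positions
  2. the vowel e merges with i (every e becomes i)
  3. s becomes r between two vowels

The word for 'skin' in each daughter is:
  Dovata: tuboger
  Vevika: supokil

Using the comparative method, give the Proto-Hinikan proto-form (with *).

Position 6: Dovata has e, Vevika has i. Dovata preserves e here (none of its changes turn any other segment into e), so the proto-segment is *e.
Position 5: Dovata has g, Vevika has k. Vevika preserves k here (none of its changes turn any other segment into k), so the proto-segment is *k.
Position 3: Dovata has b, Vevika has p. Vevika preserves p here (none of its changes turn any other segment into p), so the proto-segment is *p.
Continuing position by position gives *tupokel; check it forward:
Dovata: *tupokel
  tupokel → tubogel   [intervocalic voicing]
  tubogel → tuboger   [unconditioned shift]
  giving Dovata tuboger.
Vevika: start from *tupokel.
  rule 1 (unconditioned shift): tupokel → supokel
  rule 2 (vowel merger): supokel → supokil
  rule 3: no change — supokil
  ⇒ Vevika supokil
Only *tupokel yields all of Dovata tuboger, Vevika supokil.

*tupokel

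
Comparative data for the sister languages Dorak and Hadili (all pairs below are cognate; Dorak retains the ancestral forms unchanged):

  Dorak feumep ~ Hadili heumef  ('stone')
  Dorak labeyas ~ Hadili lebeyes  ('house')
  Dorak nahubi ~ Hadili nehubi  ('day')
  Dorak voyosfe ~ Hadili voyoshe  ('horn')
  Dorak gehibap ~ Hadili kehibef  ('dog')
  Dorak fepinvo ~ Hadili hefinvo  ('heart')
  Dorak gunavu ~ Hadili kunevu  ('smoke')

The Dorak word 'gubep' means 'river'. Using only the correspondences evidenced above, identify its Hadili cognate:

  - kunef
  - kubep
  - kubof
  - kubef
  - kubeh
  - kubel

gunavu ~ kunevu — Dorak g corresponds to Hadili k word-initially before a back vowel.
feumep ~ heumef, gehibap ~ kehibef — Dorak p corresponds to Hadili f word-finally.
Applying these to Dorak 'gubep':
  gubep → kubep   (g→k word-initially before a back vowel)
  kubep → kubef   (p→f word-finally)
So the Hadili cognate is 'kubef'.

kubef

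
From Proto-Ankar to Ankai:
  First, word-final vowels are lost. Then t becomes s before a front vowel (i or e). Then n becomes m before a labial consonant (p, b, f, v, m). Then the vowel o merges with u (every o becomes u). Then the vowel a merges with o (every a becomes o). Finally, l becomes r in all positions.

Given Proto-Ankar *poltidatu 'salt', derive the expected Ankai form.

Ankai: start from *poltidatu.
  rule 1 (apocope): poltidatu → poltidat
  rule 2 (palatalisation): poltidat → polsidat
  rule 3: no change — polsidat
  rule 4 (vowel merger): polsidat → pulsidat
  rule 5 (vowel merger): pulsidat → pulsidot
  rule 6 (unconditioned shift): pulsidot → pursidot
  ⇒ Ankai pursidot

pursidot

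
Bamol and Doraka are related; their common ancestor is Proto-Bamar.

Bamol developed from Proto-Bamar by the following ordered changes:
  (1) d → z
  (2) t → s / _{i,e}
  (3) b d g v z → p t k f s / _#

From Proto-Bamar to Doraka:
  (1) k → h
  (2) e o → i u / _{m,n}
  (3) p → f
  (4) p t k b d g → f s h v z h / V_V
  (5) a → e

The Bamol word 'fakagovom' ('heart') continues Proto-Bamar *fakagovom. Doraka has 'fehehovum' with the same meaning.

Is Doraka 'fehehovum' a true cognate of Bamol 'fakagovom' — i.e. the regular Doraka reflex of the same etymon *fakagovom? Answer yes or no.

Derive the expected Doraka reflex of *fakagovom:
Doraka: *fakagovom
  fakagovom → fahagovom   [unconditioned shift]
  fahagovom → fahagovum   [pre-nasal raising]
  fahagovum (rule 3 does not apply)
  fahagovum → fahahovum   [intervocalic lenition]
  fahahovum → fehehovum   [vowel merger]
  giving Doraka fehehovum.
Doraka 'fehehovum' matches the regular reflex exactly, so the pair is cognate.

yes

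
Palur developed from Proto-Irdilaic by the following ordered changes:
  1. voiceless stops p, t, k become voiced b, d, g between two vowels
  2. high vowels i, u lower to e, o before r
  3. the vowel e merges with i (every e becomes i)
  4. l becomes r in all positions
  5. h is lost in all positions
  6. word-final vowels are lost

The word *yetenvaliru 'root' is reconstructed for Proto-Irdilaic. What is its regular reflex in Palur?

Palur: *yetenvaliru > yedenvaliru > yedenvaleru > yidinvaliru > yidinvariru > yidinvarir  (by intervocalic voicing, pre-rhotic lowering, vowel merger, unconditioned shift, apocope)

yidinvarir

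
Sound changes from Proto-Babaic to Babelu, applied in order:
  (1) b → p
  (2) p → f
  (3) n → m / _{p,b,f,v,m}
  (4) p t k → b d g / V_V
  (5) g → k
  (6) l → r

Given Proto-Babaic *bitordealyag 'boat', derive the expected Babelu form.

fidordearyak

Babelu: *bitordealyag > pitordealyag > fitordealyag > fidordealyag > fidordealyak > fidordearyak  (by unconditioned shift, unconditioned shift, intervocalic voicing, unconditioned shift, unconditioned shift)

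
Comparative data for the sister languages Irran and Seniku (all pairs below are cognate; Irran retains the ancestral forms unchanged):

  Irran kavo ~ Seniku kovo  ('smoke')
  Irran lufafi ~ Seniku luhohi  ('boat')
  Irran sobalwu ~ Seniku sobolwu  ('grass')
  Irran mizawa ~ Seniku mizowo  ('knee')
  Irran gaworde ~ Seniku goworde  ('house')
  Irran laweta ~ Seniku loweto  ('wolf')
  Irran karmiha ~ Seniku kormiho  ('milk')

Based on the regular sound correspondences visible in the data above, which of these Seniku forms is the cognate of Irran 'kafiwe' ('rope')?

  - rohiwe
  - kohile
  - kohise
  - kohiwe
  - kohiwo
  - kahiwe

lufafi ~ luhohi — Irran a corresponds to Seniku o after a consonant, before a labial obstruent.
lufafi ~ luhohi — Irran f corresponds to Seniku h between vowels (before a front vowel).
Applying these to Irran 'kafiwe':
  kafiwe → kofiwe   (a→o after a consonant, before a labial obstruent)
  kofiwe → kohiwe   (f→h between vowels (before a front vowel))
So the Seniku cognate is 'kohiwe'.

kohiwe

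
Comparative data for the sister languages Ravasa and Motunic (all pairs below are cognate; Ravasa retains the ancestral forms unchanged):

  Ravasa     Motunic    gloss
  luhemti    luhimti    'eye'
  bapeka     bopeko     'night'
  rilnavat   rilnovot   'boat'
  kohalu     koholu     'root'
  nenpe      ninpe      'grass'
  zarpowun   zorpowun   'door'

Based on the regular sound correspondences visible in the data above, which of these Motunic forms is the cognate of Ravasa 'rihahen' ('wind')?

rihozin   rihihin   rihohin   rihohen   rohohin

rihohin

rilnavat ~ rilnovot, kohalu ~ koholu — Ravasa a corresponds to Motunic o after a consonant, before a consonant other than r, m, n, p, b, f, v.
nenpe ~ ninpe — Ravasa e corresponds to Motunic i after a consonant, before a nasal.
Applying these to Ravasa 'rihahen':
  rihahen → rihohen   (a→o after a consonant, before a consonant other than r, m, n, p, b, f, v)
  rihohen → rihohin   (e→i after a consonant, before a nasal)
So the Motunic cognate is 'rihohin'.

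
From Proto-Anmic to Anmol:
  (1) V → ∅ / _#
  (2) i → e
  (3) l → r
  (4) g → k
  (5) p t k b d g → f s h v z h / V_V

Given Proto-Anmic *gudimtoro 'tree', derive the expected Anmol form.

Anmol: *gudimtoro
  gudimtoro → gudimtor   [apocope]
  gudimtor → gudemtor   [vowel merger]
  gudemtor (rule 3 does not apply)
  gudemtor → kudemtor   [unconditioned shift]
  kudemtor → kuzemtor   [intervocalic lenition]
  giving Anmol kuzemtor.

kuzemtor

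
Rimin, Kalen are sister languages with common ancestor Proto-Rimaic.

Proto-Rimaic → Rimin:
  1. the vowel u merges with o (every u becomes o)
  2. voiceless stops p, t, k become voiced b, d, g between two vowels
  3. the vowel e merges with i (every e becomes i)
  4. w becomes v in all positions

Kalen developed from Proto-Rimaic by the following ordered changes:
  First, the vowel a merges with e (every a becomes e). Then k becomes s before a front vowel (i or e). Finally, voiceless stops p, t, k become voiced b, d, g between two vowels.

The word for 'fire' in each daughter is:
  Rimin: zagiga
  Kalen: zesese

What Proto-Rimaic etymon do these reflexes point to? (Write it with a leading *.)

Position 6: Rimin has a, Kalen has e. Rimin preserves a here (none of its changes turn any other segment into a), so the proto-segment is *a.
Position 5: Rimin has g, Kalen has s. Taking the neighbouring segments as reconstructed: Rimin g could go back to *k or *g; Kalen s could go back to *k or *s — the one source consistent with every daughter is *k.
Position 3: Rimin has g, Kalen has s. Taking the neighbouring segments as reconstructed: Rimin g could go back to *k or *g; Kalen s could go back to *k or *s — the one source consistent with every daughter is *k.
This points to *zakeka. Verify forward in each daughter:
Rimin: *zakeka
  zakeka (rule 1 does not apply)
  zakeka → zagega   [intervocalic voicing]
  zagega → zagiga   [vowel merger]
  zagiga (rule 4 does not apply)
  giving Rimin zagiga.
Kalen: *zakeka > zekeke > zesese  (by vowel merger, palatalisation)
No other proto-form is consistent with every reflex, so the reconstruction is *zakeka.

*zakeka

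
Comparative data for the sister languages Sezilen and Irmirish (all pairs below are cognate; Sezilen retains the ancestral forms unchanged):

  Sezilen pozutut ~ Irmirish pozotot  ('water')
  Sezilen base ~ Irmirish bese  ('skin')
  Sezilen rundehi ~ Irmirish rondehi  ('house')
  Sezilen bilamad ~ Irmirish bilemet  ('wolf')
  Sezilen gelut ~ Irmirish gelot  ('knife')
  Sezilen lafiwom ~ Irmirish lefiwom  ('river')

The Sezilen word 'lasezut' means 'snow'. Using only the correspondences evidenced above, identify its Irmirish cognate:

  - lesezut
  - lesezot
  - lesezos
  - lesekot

base ~ bese, bilamad ~ bilemet — Sezilen a corresponds to Irmirish e after a consonant, before a consonant other than r, m, n, p, b, f, v.
pozutut ~ pozotot, gelut ~ gelot — Sezilen u corresponds to Irmirish o after a consonant, before a consonant other than r, m, n, p, b, f, v.
Applying these to Sezilen 'lasezut':
  lasezut → lesezut   (a→e after a consonant, before a consonant other than r, m, n, p, b, f, v)
  lesezut → lesezot   (u→o after a consonant, before a consonant other than r, m, n, p, b, f, v)
So the Irmirish cognate is 'lesezot'.

lesezot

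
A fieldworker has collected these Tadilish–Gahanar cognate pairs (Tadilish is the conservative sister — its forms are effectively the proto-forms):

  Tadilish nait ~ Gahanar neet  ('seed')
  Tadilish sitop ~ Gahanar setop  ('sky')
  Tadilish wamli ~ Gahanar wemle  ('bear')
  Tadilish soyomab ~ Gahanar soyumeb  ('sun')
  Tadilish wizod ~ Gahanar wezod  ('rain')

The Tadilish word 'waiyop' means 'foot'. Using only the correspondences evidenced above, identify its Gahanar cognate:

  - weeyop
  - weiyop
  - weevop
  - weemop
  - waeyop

weeyop

nait ~ neet — Tadilish a corresponds to Gahanar e after a consonant, before a front vowel.
nait ~ neet — Tadilish i corresponds to Gahanar e after a vowel, before a consonant other than r, m, n, p, b, f, v.
Applying these to Tadilish 'waiyop':
  waiyop → weiyop   (a→e after a consonant, before a front vowel)
  weiyop → weeyop   (i→e after a vowel, before a consonant other than r, m, n, p, b, f, v)
So the Gahanar cognate is 'weeyop'.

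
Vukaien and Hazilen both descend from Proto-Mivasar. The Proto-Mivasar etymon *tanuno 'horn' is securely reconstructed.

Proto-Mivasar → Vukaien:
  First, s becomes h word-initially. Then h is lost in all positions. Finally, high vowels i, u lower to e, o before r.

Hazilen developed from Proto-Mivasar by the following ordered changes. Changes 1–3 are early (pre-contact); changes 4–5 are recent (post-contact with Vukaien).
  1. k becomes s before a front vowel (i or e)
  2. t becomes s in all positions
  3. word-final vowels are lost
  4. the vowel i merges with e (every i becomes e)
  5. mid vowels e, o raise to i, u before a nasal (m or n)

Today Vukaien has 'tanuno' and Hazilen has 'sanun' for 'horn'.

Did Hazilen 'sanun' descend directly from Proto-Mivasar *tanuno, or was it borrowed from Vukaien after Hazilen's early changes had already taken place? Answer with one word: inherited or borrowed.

inherited

If inherited, *tanuno would pass through all of Hazilen's changes:
Hazilen: start from *tanuno.
  rule 1: no change — tanuno
  rule 2 (unconditioned shift): tanuno → sanuno
  rule 3 (apocope): sanuno → sanun
  rule 4: no change — sanun
  rule 5: no change — sanun
  ⇒ Hazilen sanun
If borrowed from Vukaien 'tanuno' after the early changes, it would undergo only the recent ones:
  rule 4 (vowel merger): no change (tanuno)
  rule 5 (pre-nasal raising): no change (tanuno)
  ⇒ as a loan: tanuno
Hazilen 'sanun' matches the inherited outcome exactly, so it is an inherited cognate, not a loan.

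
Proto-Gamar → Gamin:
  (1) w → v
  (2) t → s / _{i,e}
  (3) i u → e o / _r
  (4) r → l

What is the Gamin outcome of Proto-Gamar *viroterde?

veloselde

Gamin: *viroterde
  viroterde (rule 1 does not apply)
  viroterde → viroserde   [palatalisation]
  viroserde → veroserde   [pre-rhotic lowering]
  veroserde → veloselde   [unconditioned shift]
  giving Gamin veloselde.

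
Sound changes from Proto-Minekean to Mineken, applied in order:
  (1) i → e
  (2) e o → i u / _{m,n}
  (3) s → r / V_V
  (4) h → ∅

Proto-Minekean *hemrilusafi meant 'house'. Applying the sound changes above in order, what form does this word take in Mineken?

imrelurafe

Mineken: *hemrilusafi > hemrelusafe > himrelusafe > himrelurafe > imrelurafe  (by vowel merger, pre-nasal raising, rhotacism, h-loss)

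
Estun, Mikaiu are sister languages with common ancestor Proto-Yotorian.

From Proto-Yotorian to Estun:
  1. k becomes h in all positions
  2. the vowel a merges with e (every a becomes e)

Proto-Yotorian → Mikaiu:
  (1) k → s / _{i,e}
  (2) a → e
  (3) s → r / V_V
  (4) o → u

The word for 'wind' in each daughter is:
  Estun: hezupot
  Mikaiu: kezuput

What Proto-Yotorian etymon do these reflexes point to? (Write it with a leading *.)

Position 2: Estun has e, Mikaiu has e. Taking the neighbouring segments as reconstructed: Estun e could go back to *a or *e; Mikaiu e can only go back to *a — the one source consistent with every daughter is *a.
Position 6: Estun has o, Mikaiu has u. Estun preserves o here (none of its changes turn any other segment into o), so the proto-segment is *o.
Position 1: Estun has h, Mikaiu has k. Mikaiu preserves k here (none of its changes turn any other segment into k), so the proto-segment is *k.
Verify the candidate proto-form against each daughter:
Estun: *kazupot > hazupot > hezupot  (by unconditioned shift, vowel merger)
Mikaiu: start from *kazupot.
  rule 1: no change — kazupot
  rule 2 (vowel merger): kazupot → kezupot
  rule 3: no change — kezupot
  rule 4 (vowel merger): kezupot → kezuput
  ⇒ Mikaiu kezuput
No other proto-form is consistent with every reflex, so the reconstruction is *kazupot.

*kazupot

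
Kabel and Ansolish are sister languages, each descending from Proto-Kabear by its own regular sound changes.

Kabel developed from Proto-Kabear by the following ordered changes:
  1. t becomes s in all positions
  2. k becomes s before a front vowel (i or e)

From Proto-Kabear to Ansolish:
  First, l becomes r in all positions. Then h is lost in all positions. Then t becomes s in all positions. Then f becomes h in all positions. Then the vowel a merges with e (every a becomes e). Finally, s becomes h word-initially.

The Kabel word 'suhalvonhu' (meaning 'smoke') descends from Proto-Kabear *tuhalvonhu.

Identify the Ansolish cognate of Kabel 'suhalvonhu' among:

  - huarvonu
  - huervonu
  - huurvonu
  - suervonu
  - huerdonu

Ansolish: start from *tuhalvonhu.
  rule 1 (unconditioned shift): tuhalvonhu → tuharvonhu
  rule 2 (h-loss): tuharvonhu → tuarvonu
  rule 3 (unconditioned shift): tuarvonu → suarvonu
  rule 4: no change — suarvonu
  rule 5 (vowel merger): suarvonu → suervonu
  rule 6 (debuccalisation): suervonu → huervonu
  ⇒ Ansolish huervonu
The other candidates each miss or misapply at least one Ansolish change.

huervonu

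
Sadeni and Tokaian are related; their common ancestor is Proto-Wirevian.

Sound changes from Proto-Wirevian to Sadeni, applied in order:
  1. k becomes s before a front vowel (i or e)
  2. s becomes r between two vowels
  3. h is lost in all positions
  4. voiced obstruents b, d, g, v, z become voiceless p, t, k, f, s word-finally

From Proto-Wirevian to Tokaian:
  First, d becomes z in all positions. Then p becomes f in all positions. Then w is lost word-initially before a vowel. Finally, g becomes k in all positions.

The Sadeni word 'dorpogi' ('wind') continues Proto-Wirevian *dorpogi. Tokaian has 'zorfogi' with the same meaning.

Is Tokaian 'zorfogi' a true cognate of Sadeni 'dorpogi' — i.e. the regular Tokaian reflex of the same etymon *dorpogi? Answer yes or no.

no

Derive the expected Tokaian reflex of *dorpogi:
Tokaian: *dorpogi
  dorpogi → zorpogi   [unconditioned shift]
  zorpogi → zorfogi   [unconditioned shift]
  zorfogi (rule 3 does not apply)
  zorfogi → zorfoki   [unconditioned shift]
  giving Tokaian zorfoki.
The regular Tokaian reflex would be 'zorfoki', but the attested form is 'zorfogi'. The correspondence is irregular, so they are not cognates (the Tokaian form has a different source).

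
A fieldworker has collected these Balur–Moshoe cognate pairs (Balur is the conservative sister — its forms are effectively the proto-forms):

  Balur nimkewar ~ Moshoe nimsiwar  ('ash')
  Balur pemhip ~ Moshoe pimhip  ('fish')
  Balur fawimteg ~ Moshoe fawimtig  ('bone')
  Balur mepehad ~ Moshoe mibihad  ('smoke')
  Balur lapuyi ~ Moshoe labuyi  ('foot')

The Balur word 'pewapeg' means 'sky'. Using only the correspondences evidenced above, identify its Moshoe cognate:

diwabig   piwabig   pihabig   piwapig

nimkewar ~ nimsiwar, fawimteg ~ fawimtig — Balur e corresponds to Moshoe i after a consonant, before a consonant other than r, m, n, p, b, f, v.
mepehad ~ mibihad — Balur p corresponds to Moshoe b between vowels (before a front vowel).
Applying these to Balur 'pewapeg':
  pewapeg → piwapeg   (e→i after a consonant, before a consonant other than r, m, n, p, b, f, v)
  piwapeg → piwabeg   (p→b between vowels (before a front vowel))
  piwabeg → piwabig   (e→i after a consonant, before a consonant other than r, m, n, p, b, f, v)
So the Moshoe cognate is 'piwabig'.

piwabig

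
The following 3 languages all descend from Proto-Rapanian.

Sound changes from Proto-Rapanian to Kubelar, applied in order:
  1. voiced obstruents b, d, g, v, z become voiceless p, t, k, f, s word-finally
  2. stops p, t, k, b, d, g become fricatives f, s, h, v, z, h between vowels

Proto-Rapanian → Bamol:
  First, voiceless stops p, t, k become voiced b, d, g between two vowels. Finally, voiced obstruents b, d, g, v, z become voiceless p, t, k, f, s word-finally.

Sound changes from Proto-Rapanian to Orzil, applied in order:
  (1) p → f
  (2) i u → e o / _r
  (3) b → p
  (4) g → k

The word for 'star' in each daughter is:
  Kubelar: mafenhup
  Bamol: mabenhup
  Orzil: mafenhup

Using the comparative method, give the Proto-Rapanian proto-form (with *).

*mapenhub

Position 8: Kubelar has p, Bamol has p, Orzil has p. In Orzil, p can only continue *b, so the proto-segment is *b.
Position 3: Kubelar has f, Bamol has b, Orzil has f. Taking the neighbouring segments as reconstructed: Kubelar f could go back to *p or *f; Bamol b could go back to *p or *b; Orzil f could go back to *p or *f — the one source consistent with every daughter is *p.
Verify the candidate proto-form against each daughter:
Kubelar: *mapenhub
  mapenhub → mapenhup   [final devoicing]
  mapenhup → mafenhup   [intervocalic lenition]
  giving Kubelar mafenhup.
Bamol: *mapenhub
  mapenhub → mabenhub   [intervocalic voicing]
  mabenhub → mabenhup   [final devoicing]
  giving Bamol mabenhup.
Orzil: start from *mapenhub.
  rule 1 (unconditioned shift): mapenhub → mafenhub
  rule 2: no change — mafenhub
  rule 3 (unconditioned shift): mafenhub → mafenhup
  rule 4: no change — mafenhup
  ⇒ Orzil mafenhup
Only *mapenhub yields all of Kubelar mafenhup, Bamol mabenhup, Orzil mafenhup.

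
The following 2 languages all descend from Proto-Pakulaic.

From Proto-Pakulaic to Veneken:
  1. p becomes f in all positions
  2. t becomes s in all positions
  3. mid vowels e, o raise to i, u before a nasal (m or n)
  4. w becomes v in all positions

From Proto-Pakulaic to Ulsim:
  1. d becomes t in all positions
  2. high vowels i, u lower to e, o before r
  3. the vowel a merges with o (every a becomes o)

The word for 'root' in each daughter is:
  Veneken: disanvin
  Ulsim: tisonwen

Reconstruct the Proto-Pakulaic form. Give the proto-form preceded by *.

Position 7: Veneken has i, Ulsim has e. Taking the neighbouring segments as reconstructed: Veneken i could go back to *e or *i; Ulsim e can only go back to *e — the one source consistent with every daughter is *e.
Position 1: Veneken has d, Ulsim has t. Veneken preserves d here (none of its changes turn any other segment into d), so the proto-segment is *d.
Position 4: Veneken has a, Ulsim has o. Veneken preserves a here (none of its changes turn any other segment into a), so the proto-segment is *a.
Verify the candidate proto-form against each daughter:
Veneken: *disanwen > disanwin > disanvin  (by pre-nasal raising, unconditioned shift)
Ulsim: *disanwen > tisanwen > tisonwen  (by unconditioned shift, vowel merger)
*disanwen is the unique common source.

*disanwen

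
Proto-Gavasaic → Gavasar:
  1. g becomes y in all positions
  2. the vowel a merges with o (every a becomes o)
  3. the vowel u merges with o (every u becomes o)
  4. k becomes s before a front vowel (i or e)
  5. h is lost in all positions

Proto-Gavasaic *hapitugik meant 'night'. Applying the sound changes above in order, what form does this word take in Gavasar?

Gavasar: start from *hapitugik.
  rule 1 (unconditioned shift): hapitugik → hapituyik
  rule 2 (vowel merger): hapituyik → hopituyik
  rule 3 (vowel merger): hopituyik → hopitoyik
  rule 4: no change — hopitoyik
  rule 5 (h-loss): hopitoyik → opitoyik
  ⇒ Gavasar opitoyik

opitoyik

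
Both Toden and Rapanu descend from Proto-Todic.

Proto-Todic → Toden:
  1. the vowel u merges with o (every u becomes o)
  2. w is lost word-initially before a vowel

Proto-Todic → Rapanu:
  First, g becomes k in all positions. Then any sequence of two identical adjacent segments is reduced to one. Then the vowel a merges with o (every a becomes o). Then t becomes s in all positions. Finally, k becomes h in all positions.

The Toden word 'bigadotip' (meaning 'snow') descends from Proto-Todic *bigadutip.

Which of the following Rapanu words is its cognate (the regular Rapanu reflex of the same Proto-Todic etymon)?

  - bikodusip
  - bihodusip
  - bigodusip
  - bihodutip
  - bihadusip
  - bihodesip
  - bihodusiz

bihodusip

Rapanu: start from *bigadutip.
  rule 1 (unconditioned shift): bigadutip → bikadutip
  rule 2: no change — bikadutip
  rule 3 (vowel merger): bikadutip → bikodutip
  rule 4 (unconditioned shift): bikodutip → bikodusip
  rule 5 (unconditioned shift): bikodusip → bihodusip
  ⇒ Rapanu bihodusip
Among the options, 'bihodusip' alone shows every Rapanu change applied in order.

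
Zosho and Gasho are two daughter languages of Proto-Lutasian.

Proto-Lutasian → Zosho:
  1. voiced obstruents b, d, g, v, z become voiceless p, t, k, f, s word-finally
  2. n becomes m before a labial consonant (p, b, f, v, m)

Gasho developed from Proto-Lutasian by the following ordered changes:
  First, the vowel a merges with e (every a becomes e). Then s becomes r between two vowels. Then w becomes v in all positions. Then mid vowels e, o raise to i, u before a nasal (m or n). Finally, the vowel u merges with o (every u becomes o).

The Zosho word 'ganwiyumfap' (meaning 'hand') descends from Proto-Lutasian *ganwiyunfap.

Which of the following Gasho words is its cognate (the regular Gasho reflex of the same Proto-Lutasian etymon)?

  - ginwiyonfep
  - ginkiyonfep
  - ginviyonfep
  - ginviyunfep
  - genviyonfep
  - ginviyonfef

ginviyonfep

Gasho: *ganwiyunfap
  ganwiyunfap → genwiyunfep   [vowel merger]
  genwiyunfep (rule 2 does not apply)
  genwiyunfep → genviyunfep   [unconditioned shift]
  genviyunfep → ginviyunfep   [pre-nasal raising]
  ginviyunfep → ginviyonfep   [vowel merger]
  giving Gasho ginviyonfep.
Among the options, 'ginviyonfep' alone shows every Gasho change applied in order.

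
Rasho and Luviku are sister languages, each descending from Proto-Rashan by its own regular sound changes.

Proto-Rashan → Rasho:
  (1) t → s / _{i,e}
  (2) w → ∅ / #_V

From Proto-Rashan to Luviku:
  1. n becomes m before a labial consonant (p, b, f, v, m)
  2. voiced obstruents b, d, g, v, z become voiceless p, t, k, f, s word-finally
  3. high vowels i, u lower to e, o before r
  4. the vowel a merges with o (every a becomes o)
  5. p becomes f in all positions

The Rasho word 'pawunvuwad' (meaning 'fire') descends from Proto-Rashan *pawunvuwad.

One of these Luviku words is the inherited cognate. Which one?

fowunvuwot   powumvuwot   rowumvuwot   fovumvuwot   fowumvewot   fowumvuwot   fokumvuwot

Luviku: *pawunvuwad
  pawunvuwad → pawumvuwad   [nasal place assimilation]
  pawumvuwad → pawumvuwat   [final devoicing]
  pawumvuwat (rule 3 does not apply)
  pawumvuwat → powumvuwot   [vowel merger]
  powumvuwot → fowumvuwot   [unconditioned shift]
  giving Luviku fowumvuwot.

fowumvuwot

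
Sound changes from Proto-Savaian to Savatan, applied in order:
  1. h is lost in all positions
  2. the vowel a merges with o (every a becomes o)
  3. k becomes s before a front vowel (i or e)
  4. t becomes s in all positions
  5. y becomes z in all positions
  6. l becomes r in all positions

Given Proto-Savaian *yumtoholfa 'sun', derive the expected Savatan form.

Savatan: start from *yumtoholfa.
  rule 1 (h-loss): yumtoholfa → yumtoolfa
  rule 2 (vowel merger): yumtoolfa → yumtoolfo
  rule 3: no change — yumtoolfo
  rule 4 (unconditioned shift): yumtoolfo → yumsoolfo
  rule 5 (unconditioned shift): yumsoolfo → zumsoolfo
  rule 6 (unconditioned shift): zumsoolfo → zumsoorfo
  ⇒ Savatan zumsoorfo

zumsoorfo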